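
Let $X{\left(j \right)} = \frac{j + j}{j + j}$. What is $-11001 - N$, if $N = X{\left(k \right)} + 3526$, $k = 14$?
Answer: $-14528$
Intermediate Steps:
$X{\left(j \right)} = 1$ ($X{\left(j \right)} = \frac{2 j}{2 j} = 2 j \frac{1}{2 j} = 1$)
$N = 3527$ ($N = 1 + 3526 = 3527$)
$-11001 - N = -11001 - 3527 = -14528$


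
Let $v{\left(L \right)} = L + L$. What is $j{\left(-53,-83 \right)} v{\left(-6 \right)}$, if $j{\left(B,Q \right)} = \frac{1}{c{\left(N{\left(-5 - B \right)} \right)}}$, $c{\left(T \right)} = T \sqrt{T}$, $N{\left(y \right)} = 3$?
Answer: $- \frac{4 \sqrt{3}}{3} \approx -2.3094$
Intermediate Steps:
$c{\left(T \right)} = T^{\frac{3}{2}}$
$j{\left(B,Q \right)} = \frac{\sqrt{3}}{9}$ ($j{\left(B,Q \right)} = \frac{1}{3^{\frac{3}{2}}} = \frac{1}{3 \sqrt{3}} = \frac{\sqrt{3}}{9}$)
$v{\left(L \right)} = 2 L$
$j{\left(-53,-83 \right)} v{\left(-6 \right)} = \frac{\sqrt{3}}{9} \cdot 2 \left(-6\right) = \frac{\sqrt{3}}{9} \left(-12\right) = - \frac{4 \sqrt{3}}{3}$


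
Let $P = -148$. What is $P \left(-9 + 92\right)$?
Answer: $-12284$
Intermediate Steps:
$P \left(-9 + 92\right) = - 148 \left(-9 + 92\right) = \left(-148\right) 83 = -12284$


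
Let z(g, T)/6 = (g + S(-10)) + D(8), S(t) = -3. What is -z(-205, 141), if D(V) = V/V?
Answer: 1242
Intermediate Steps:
D(V) = 1
z(g, T) = -12 + 6*g (z(g, T) = 6*((g - 3) + 1) = 6*((-3 + g) + 1) = 6*(-2 + g) = -12 + 6*g)
-z(-205, 141) = -(-12 + 6*(-205)) = -(-12 - 1230) = -1*(-1242) = 1242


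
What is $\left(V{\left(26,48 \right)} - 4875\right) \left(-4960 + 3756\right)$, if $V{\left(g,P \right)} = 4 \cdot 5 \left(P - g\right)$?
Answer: $5339740$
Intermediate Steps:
$V{\left(g,P \right)} = - 20 g + 20 P$ ($V{\left(g,P \right)} = 20 \left(P - g\right) = - 20 g + 20 P$)
$\left(V{\left(26,48 \right)} - 4875\right) \left(-4960 + 3756\right) = \left(\left(\left(-20\right) 26 + 20 \cdot 48\right) - 4875\right) \left(-4960 + 3756\right) = \left(\left(-520 + 960\right) - 4875\right) \left(-1204\right) = \left(440 - 4875\right) \left(-1204\right) = \left(-4435\right) \left(-1204\right) = 5339740$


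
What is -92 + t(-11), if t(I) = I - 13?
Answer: -116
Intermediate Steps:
t(I) = -13 + I
-92 + t(-11) = -92 + (-13 - 11) = -92 - 24 = -116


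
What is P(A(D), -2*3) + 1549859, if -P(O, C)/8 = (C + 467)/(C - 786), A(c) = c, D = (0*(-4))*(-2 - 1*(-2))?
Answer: 153436502/99 ≈ 1.5499e+6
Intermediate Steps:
D = 0 (D = 0*(-2 + 2) = 0*0 = 0)
P(O, C) = -8*(467 + C)/(-786 + C) (P(O, C) = -8*(C + 467)/(C - 786) = -8*(467 + C)/(-786 + C))
P(A(D), -2*3) + 1549859 = 8*(-467 - (-2)*3)/(-786 - 2*3) + 1549859 = 8*(-467 - 1*(-6))/(-786 - 6) + 1549859 = 8*(-467 + 6)/(-792) + 1549859 = 8*(-1/792)*(-461) + 1549859 = 461/99 + 1549859 = 153436502/99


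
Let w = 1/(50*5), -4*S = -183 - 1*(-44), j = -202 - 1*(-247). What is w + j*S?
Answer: 781877/500 ≈ 1563.8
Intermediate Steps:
j = 45 (j = -202 + 247 = 45)
S = 139/4 (S = -(-183 - 1*(-44))/4 = -(-183 + 44)/4 = -¼*(-139) = 139/4 ≈ 34.750)
w = 1/250 ≈ 0.0040000
w + j*S = 1/250 + 45*(139/4) = 1/250 + 6255/4 = 781877/500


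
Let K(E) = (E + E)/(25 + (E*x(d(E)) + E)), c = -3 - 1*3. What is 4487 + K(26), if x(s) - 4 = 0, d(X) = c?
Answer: 695537/155 ≈ 4487.3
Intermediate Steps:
c = -6 (c = -3 - 3 = -6)
d(X) = -6
x(s) = 4 (x(s) = 4 + 0 = 4)
K(E) = 2*E/(25 + 5*E) (K(E) = (E + E)/(25 + (E*4 + E)) = (2*E)/(25 + (4*E + E)) = (2*E)/(25 + 5*E) = 2*E/(25 + 5*E))
4487 + K(26) = 4487 + (⅖)*26/(5 + 26) = 4487 + (⅖)*26/31 = 4487 + (⅖)*26*(1/31) = 4487 + 52/155 = 695537/155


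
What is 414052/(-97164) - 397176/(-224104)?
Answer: -1693734392/680463783 ≈ -2.4891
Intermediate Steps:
414052/(-97164) - 397176/(-224104) = 414052*(-1/97164) - 397176*(-1/224104) = -103513/24291 + 49647/28013 = -1693734392/680463783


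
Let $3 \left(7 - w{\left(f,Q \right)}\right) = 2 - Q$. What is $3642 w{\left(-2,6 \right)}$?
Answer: $30350$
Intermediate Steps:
$w{\left(f,Q \right)} = \frac{19}{3} + \frac{Q}{3}$ ($w{\left(f,Q \right)} = 7 - \frac{2 - Q}{3} = 7 + \left(- \frac{2}{3} + \frac{Q}{3}\right) = \frac{19}{3} + \frac{Q}{3}$)
$3642 w{\left(-2,6 \right)} = 3642 \left(\frac{19}{3} + \frac{1}{3} \cdot 6\right) = 3642 \left(\frac{19}{3} + 2\right) = 3642 \cdot \frac{25}{3} = 30350$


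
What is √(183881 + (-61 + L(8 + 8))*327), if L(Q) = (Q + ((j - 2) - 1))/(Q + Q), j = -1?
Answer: √2624906/4 ≈ 405.04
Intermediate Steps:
L(Q) = (-4 + Q)/(2*Q) (L(Q) = (Q + ((-1 - 2) - 1))/(Q + Q) = (Q + (-3 - 1))/((2*Q)) = (Q - 4)*(1/(2*Q)) = (-4 + Q)*(1/(2*Q)) = (-4 + Q)/(2*Q))
√(183881 + (-61 + L(8 + 8))*327) = √(183881 + (-61 + (-4 + (8 + 8))/(2*(8 + 8)))*327) = √(183881 + (-61 + (½)*(-4 + 16)/16)*327) = √(183881 + (-61 + (½)*(1/16)*12)*327) = √(183881 + (-61 + 3/8)*327) = √(183881 - 485/8*327) = √(183881 - 158595/8) = √(1312453/8) = √2624906/4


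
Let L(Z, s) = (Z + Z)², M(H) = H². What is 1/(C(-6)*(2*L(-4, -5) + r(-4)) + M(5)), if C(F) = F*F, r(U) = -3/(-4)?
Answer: 1/4660 ≈ 0.00021459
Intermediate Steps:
r(U) = ¾ (r(U) = -3*(-¼) = ¾)
L(Z, s) = 4*Z² (L(Z, s) = (2*Z)² = 4*Z²)
C(F) = F²
1/(C(-6)*(2*L(-4, -5) + r(-4)) + M(5)) = 1/((-6)²*(2*(4*(-4)²) + ¾) + 5²) = 1/(36*(2*(4*16) + ¾) + 25) = 1/(36*(2*64 + ¾) + 25) = 1/(36*(128 + ¾) + 25) = 1/(36*(515/4) + 25) = 1/(4635 + 25) = 1/4660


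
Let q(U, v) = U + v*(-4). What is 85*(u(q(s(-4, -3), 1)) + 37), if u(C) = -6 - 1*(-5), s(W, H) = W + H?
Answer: 3060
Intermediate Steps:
s(W, H) = H + W
q(U, v) = U - 4*v
u(C) = -1 (u(C) = -6 + 5 = -1)
85*(u(q(s(-4, -3), 1)) + 37) = 85*(-1 + 37) = 85*36 = 3060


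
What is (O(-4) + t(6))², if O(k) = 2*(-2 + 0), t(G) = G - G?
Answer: 16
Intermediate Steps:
t(G) = 0
O(k) = -4 (O(k) = 2*(-2) = -4)
(O(-4) + t(6))² = (-4 + 0)² = (-4)² = 16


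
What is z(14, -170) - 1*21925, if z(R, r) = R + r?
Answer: -22081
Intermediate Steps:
z(14, -170) - 1*21925 = (14 - 170) - 1*21925 = -156 - 21925 = -22081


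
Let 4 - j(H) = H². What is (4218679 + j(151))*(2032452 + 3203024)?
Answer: 21967439509832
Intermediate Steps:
j(H) = 4 - H²
(4218679 + j(151))*(2032452 + 3203024) = (4218679 + (4 - 1*151²))*(2032452 + 3203024) = (4218679 + (4 - 1*22801))*5235476 = (4218679 + (4 - 22801))*5235476 = (4218679 - 22797)*5235476 = 4195882*5235476 = 21967439509832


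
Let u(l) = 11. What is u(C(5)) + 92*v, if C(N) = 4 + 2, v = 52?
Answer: 4795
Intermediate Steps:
C(N) = 6
u(C(5)) + 92*v = 11 + 92*52 = 11 + 4784 = 4795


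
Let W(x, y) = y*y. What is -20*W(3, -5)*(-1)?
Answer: 500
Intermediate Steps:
W(x, y) = y**2
-20*W(3, -5)*(-1) = -20*(-5)**2*(-1) = -20*25*(-1) = -500*(-1) = 500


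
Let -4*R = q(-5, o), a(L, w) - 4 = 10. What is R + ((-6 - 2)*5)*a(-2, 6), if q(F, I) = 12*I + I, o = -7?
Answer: -2149/4 ≈ -537.25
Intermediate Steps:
a(L, w) = 14 (a(L, w) = 4 + 10 = 14)
q(F, I) = 13*I
R = 91/4 (R = -13*(-7)/4 = -¼*(-91) = 91/4 ≈ 22.750)
R + ((-6 - 2)*5)*a(-2, 6) = 91/4 + ((-6 - 2)*5)*14 = 91/4 - 8*5*14 = 91/4 - 40*14 = 91/4 - 560 = -2149/4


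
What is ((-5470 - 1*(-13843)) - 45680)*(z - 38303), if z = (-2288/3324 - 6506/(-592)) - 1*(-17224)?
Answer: 193339579412111/245976 ≈ 7.8601e+8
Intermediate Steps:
z = 4239224555/245976 (z = (-2288*1/3324 - 6506*(-1/592)) + 17224 = (-572/831 + 3253/296) + 17224 = 2533931/245976 + 17224 = 4239224555/245976 ≈ 17234.)
((-5470 - 1*(-13843)) - 45680)*(z - 38303) = ((-5470 - 1*(-13843)) - 45680)*(4239224555/245976 - 38303) = ((-5470 + 13843) - 45680)*(-5182394173/245976) = (8373 - 45680)*(-5182394173/245976) = -37307*(-5182394173/245976) = 193339579412111/245976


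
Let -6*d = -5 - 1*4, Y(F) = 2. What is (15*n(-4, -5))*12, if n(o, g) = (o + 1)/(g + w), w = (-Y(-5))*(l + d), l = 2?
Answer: 45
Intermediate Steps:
d = 3/2 (d = -(-5 - 1*4)/6 = -(-5 - 4)/6 = -⅙*(-9) = 3/2 ≈ 1.5000)
w = -7 (w = (-1*2)*(2 + 3/2) = -2*7/2 = -7)
n(o, g) = (1 + o)/(-7 + g) (n(o, g) = (o + 1)/(g - 7) = (1 + o)/(-7 + g))
(15*n(-4, -5))*12 = (15*((1 - 4)/(-7 - 5)))*12 = (15*(-3/(-12)))*12 = (15*(-1/12*(-3)))*12 = (15*(¼))*12 = (15/4)*12 = 45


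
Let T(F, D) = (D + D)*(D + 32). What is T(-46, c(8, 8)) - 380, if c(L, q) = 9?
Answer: 358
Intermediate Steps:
T(F, D) = 2*D*(32 + D) (T(F, D) = (2*D)*(32 + D) = 2*D*(32 + D))
T(-46, c(8, 8)) - 380 = 2*9*(32 + 9) - 380 = 2*9*41 - 380 = 738 - 380 = 358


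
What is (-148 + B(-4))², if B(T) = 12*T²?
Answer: 1936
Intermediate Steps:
(-148 + B(-4))² = (-148 + 12*(-4)²)² = (-148 + 12*16)² = (-148 + 192)² = 44² = 1936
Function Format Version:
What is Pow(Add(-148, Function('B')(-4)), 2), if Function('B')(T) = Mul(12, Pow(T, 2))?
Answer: 1936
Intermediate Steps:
Pow(Add(-148, Function('B')(-4)), 2) = Pow(Add(-148, Mul(12, Pow(-4, 2))), 2) = Pow(Add(-148, Mul(12, 16)), 2) = Pow(Add(-148, 192), 2) = Pow(44, 2) = 1936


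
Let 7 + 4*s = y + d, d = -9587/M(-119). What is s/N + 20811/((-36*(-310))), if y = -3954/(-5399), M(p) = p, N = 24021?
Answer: 11900373718733/6378988255080 ≈ 1.8656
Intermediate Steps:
y = 3954/5399 (y = -3954*(-1/5399) = 3954/5399 ≈ 0.73236)
d = 9587/119 (d = -9587/(-119) = -9587*(-1/119) = 9587/119 ≈ 80.563)
s = 11933343/642481 (s = -7/4 + (3954/5399 + 9587/119)/4 = -7/4 + (1/4)*(52230739/642481) = -7/4 + 52230739/2569924 = 11933343/642481 ≈ 18.574)
s/N + 20811/((-36*(-310))) = (11933343/642481)/24021 + 20811/((-36*(-310))) = (11933343/642481)*(1/24021) + 20811/11160 = 1325927/1714781789 + 20811*(1/11160) = 1325927/1714781789 + 6937/3720 = 11900373718733/6378988255080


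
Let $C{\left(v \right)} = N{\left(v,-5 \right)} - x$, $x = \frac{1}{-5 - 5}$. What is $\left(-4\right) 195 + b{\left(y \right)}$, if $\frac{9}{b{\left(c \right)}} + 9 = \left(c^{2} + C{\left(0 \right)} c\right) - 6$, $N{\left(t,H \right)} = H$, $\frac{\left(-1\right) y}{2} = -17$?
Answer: $- \frac{1266705}{1624} \approx -779.99$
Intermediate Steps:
$y = 34$ ($y = \left(-2\right) \left(-17\right) = 34$)
$x = - \frac{1}{10}$ ($x = \frac{1}{-10} = - \frac{1}{10} \approx -0.1$)
$C{\left(v \right)} = - \frac{49}{10}$ ($C{\left(v \right)} = -5 - - \frac{1}{10} = -5 + \frac{1}{10} = - \frac{49}{10}$)
$b{\left(c \right)} = \frac{9}{-15 + c^{2} - \frac{49 c}{10}}$ ($b{\left(c \right)} = \frac{9}{-9 - \left(6 - c^{2} + \frac{49 c}{10}\right)} = \frac{9}{-15 + c^{2} - \frac{49 c}{10}}$)
$\left(-4\right) 195 + b{\left(y \right)} = \left(-4\right) 195 + \frac{90}{-150 - 1666 + 10 \cdot 34^{2}} = -780 + \frac{90}{-150 - 1666 + 10 \cdot 1156} = -780 + \frac{90}{-150 - 1666 + 11560} = -780 + \frac{90}{9744} = -780 + 90 \cdot \frac{1}{9744} = -780 + \frac{15}{1624} = - \frac{1266705}{1624}$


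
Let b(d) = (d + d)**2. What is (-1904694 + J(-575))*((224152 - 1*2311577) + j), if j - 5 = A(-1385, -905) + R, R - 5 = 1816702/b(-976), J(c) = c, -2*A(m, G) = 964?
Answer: 124241037196318297/31232 ≈ 3.9780e+12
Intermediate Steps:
b(d) = 4*d**2 (b(d) = (2*d)**2 = 4*d**2)
A(m, G) = -482 (A(m, G) = -1/2*964 = -482)
R = 171051/31232 (R = 5 + 1816702/((4*(-976)**2)) = 5 + 1816702/((4*952576)) = 5 + 1816702/3810304 = 5 + 1816702*(1/3810304) = 5 + 14891/31232 = 171051/31232 ≈ 5.4768)
j = -14726613/31232 (j = 5 + (-482 + 171051/31232) = 5 - 14882773/31232 = -14726613/31232 ≈ -471.52)
(-1904694 + J(-575))*((224152 - 1*2311577) + j) = (-1904694 - 575)*((224152 - 1*2311577) - 14726613/31232) = -1905269*((224152 - 2311577) - 14726613/31232) = -1905269*(-2087425 - 14726613/31232) = -1905269*(-65209184213/31232) = 124241037196318297/31232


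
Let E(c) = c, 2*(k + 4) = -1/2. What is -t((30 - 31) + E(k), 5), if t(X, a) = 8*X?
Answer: 42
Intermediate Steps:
k = -17/4 (k = -4 + (-1/2)/2 = -4 + (-1*½)/2 = -4 + (½)*(-½) = -4 - ¼ = -17/4 ≈ -4.2500)
-t((30 - 31) + E(k), 5) = -8*((30 - 31) - 17/4) = -8*(-1 - 17/4) = -8*(-21)/4 = -1*(-42) = 42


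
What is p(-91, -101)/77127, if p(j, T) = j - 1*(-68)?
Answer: -23/77127 ≈ -0.00029821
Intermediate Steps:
p(j, T) = 68 + j (p(j, T) = j + 68 = 68 + j)
p(-91, -101)/77127 = (68 - 91)/77127 = -23*1/77127 = -23/77127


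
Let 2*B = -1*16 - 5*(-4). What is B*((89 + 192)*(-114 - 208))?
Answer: -180964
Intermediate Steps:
B = 2 (B = (-1*16 - 5*(-4))/2 = (-16 + 20)/2 = (½)*4 = 2)
B*((89 + 192)*(-114 - 208)) = 2*((89 + 192)*(-114 - 208)) = 2*(281*(-322)) = 2*(-90482) = -180964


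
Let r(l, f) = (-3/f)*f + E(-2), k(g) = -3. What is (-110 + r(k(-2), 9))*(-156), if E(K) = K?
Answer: 17940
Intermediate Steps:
r(l, f) = -5 (r(l, f) = (-3/f)*f - 2 = -3 - 2 = -5)
(-110 + r(k(-2), 9))*(-156) = (-110 - 5)*(-156) = -115*(-156) = 17940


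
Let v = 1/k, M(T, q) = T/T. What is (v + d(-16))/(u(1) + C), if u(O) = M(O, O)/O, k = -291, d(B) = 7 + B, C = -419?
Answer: 1310/60819 ≈ 0.021539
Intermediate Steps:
M(T, q) = 1
u(O) = 1/O
v = -1/291 (v = 1/(-291) = -1/291 ≈ -0.0034364)
(v + d(-16))/(u(1) + C) = (-1/291 + (7 - 16))/(1/1 - 419) = (-1/291 - 9)/(1 - 419) = -2620/291/(-418) = -2620/291*(-1/418) = 1310/60819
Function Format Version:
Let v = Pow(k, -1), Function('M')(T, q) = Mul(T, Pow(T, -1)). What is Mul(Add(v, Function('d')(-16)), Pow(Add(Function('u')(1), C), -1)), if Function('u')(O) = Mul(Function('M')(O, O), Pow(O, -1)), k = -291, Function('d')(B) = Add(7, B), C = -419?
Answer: Rational(1310, 60819) ≈ 0.021539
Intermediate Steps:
Function('M')(T, q) = 1
Function('u')(O) = Pow(O, -1) (Function('u')(O) = Mul(1, Pow(O, -1)) = Pow(O, -1))
v = Rational(-1, 291) (v = Pow(-291, -1) = Rational(-1, 291) ≈ -0.0034364)
Mul(Add(v, Function('d')(-16)), Pow(Add(Function('u')(1), C), -1)) = Mul(Add(Rational(-1, 291), Add(7, -16)), Pow(Add(Pow(1, -1), -419), -1)) = Mul(Add(Rational(-1, 291), -9), Pow(Add(1, -419), -1)) = Mul(Rational(-2620, 291), Pow(-418, -1)) = Mul(Rational(-2620, 291), Rational(-1, 418)) = Rational(1310, 60819)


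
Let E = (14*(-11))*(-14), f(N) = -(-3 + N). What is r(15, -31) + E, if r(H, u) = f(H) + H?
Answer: 2159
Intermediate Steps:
f(N) = 3 - N
E = 2156 (E = -154*(-14) = 2156)
r(H, u) = 3 (r(H, u) = (3 - H) + H = 3)
r(15, -31) + E = 3 + 2156 = 2159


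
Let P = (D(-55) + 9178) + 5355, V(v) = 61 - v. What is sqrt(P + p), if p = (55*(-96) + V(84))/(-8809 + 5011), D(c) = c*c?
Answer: sqrt(28143427714)/1266 ≈ 132.51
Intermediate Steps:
D(c) = c**2
p = 5303/3798 (p = (55*(-96) + (61 - 1*84))/(-8809 + 5011) = (-5280 + (61 - 84))/(-3798) = (-5280 - 23)*(-1/3798) = -5303*(-1/3798) = 5303/3798 ≈ 1.3963)
P = 17558 (P = ((-55)**2 + 9178) + 5355 = (3025 + 9178) + 5355 = 12203 + 5355 = 17558)
sqrt(P + p) = sqrt(17558 + 5303/3798) = sqrt(66690587/3798) = sqrt(28143427714)/1266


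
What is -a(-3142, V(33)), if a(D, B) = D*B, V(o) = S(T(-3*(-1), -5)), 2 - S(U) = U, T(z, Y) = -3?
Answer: 15710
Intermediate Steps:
S(U) = 2 - U
V(o) = 5 (V(o) = 2 - 1*(-3) = 2 + 3 = 5)
a(D, B) = B*D
-a(-3142, V(33)) = -5*(-3142) = -1*(-15710) = 15710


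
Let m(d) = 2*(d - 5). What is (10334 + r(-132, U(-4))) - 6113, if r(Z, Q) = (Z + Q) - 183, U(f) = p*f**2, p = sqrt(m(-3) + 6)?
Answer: 3906 + 16*I*sqrt(10) ≈ 3906.0 + 50.596*I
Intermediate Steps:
m(d) = -10 + 2*d (m(d) = 2*(-5 + d) = -10 + 2*d)
p = I*sqrt(10) (p = sqrt((-10 + 2*(-3)) + 6) = sqrt((-10 - 6) + 6) = sqrt(-16 + 6) = sqrt(-10) = I*sqrt(10) ≈ 3.1623*I)
U(f) = I*sqrt(10)*f**2 (U(f) = (I*sqrt(10))*f**2 = I*sqrt(10)*f**2)
r(Z, Q) = -183 + Q + Z (r(Z, Q) = (Q + Z) - 183 = -183 + Q + Z)
(10334 + r(-132, U(-4))) - 6113 = (10334 + (-183 + I*sqrt(10)*(-4)**2 - 132)) - 6113 = (10334 + (-183 + I*sqrt(10)*16 - 132)) - 6113 = (10334 + (-183 + 16*I*sqrt(10) - 132)) - 6113 = (10334 + (-315 + 16*I*sqrt(10))) - 6113 = (10019 + 16*I*sqrt(10)) - 6113 = 3906 + 16*I*sqrt(10)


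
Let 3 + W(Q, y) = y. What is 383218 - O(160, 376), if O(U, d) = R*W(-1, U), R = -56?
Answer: 392010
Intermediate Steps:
W(Q, y) = -3 + y
O(U, d) = 168 - 56*U (O(U, d) = -56*(-3 + U) = 168 - 56*U)
383218 - O(160, 376) = 383218 - (168 - 56*160) = 383218 - (168 - 8960) = 383218 - 1*(-8792) = 383218 + 8792 = 392010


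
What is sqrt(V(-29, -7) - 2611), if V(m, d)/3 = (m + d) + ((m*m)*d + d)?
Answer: I*sqrt(20401) ≈ 142.83*I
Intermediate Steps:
V(m, d) = 3*m + 6*d + 3*d*m**2 (V(m, d) = 3*((m + d) + ((m*m)*d + d)) = 3*((d + m) + (m**2*d + d)) = 3*((d + m) + (d*m**2 + d)) = 3*((d + m) + (d + d*m**2)) = 3*(m + 2*d + d*m**2) = 3*m + 6*d + 3*d*m**2)
sqrt(V(-29, -7) - 2611) = sqrt((3*(-29) + 6*(-7) + 3*(-7)*(-29)**2) - 2611) = sqrt((-87 - 42 + 3*(-7)*841) - 2611) = sqrt((-87 - 42 - 17661) - 2611) = sqrt(-17790 - 2611) = sqrt(-20401) = I*sqrt(20401)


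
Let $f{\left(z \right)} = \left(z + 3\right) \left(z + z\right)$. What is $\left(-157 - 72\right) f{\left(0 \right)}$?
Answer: $0$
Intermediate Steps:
$f{\left(z \right)} = 2 z \left(3 + z\right)$ ($f{\left(z \right)} = \left(3 + z\right) 2 z = 2 z \left(3 + z\right)$)
$\left(-157 - 72\right) f{\left(0 \right)} = \left(-157 - 72\right) 2 \cdot 0 \left(3 + 0\right) = - 229 \cdot 2 \cdot 0 \cdot 3 = \left(-229\right) 0 = 0$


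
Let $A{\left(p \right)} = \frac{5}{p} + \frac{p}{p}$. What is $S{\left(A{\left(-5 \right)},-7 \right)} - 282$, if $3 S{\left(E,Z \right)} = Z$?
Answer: $- \frac{853}{3} \approx -284.33$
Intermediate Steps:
$A{\left(p \right)} = 1 + \frac{5}{p}$ ($A{\left(p \right)} = \frac{5}{p} + 1 = 1 + \frac{5}{p}$)
$S{\left(E,Z \right)} = \frac{Z}{3}$
$S{\left(A{\left(-5 \right)},-7 \right)} - 282 = \frac{1}{3} \left(-7\right) - 282 = - \frac{7}{3} - 282 = - \frac{853}{3}$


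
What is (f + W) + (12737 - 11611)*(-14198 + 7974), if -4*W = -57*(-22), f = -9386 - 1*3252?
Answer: -14042351/2 ≈ -7.0212e+6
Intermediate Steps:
f = -12638 (f = -9386 - 3252 = -12638)
W = -627/2 (W = -(-57)*(-22)/4 = -¼*1254 = -627/2 ≈ -313.50)
(f + W) + (12737 - 11611)*(-14198 + 7974) = (-12638 - 627/2) + (12737 - 11611)*(-14198 + 7974) = -25903/2 + 1126*(-6224) = -25903/2 - 7008224 = -14042351/2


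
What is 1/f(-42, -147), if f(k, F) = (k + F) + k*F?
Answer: 1/5985 ≈ 0.00016708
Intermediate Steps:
f(k, F) = F + k + F*k (f(k, F) = (F + k) + F*k = F + k + F*k)
1/f(-42, -147) = 1/(-147 - 42 - 147*(-42)) = 1/(-147 - 42 + 6174) = 1/5985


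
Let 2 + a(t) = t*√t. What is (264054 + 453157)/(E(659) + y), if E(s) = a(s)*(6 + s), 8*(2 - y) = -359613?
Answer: -2002389997432/8099775431207479 + 20115645605440*√659/8099775431207479 ≈ 0.063506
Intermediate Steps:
a(t) = -2 + t^(3/2) (a(t) = -2 + t*√t = -2 + t^(3/2))
y = 359629/8 (y = 2 - ⅛*(-359613) = 2 + 359613/8 = 359629/8 ≈ 44954.)
E(s) = (-2 + s^(3/2))*(6 + s)
(264054 + 453157)/(E(659) + y) = (264054 + 453157)/((-2 + 659^(3/2))*(6 + 659) + 359629/8) = 717211/((-2 + 659*√659)*665 + 359629/8) = 717211/((-1330 + 438235*√659) + 359629/8) = 717211/(348989/8 + 438235*√659)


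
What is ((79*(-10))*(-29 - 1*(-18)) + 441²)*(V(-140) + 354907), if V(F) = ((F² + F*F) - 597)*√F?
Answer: 72106810097 + 15686020226*I*√35 ≈ 7.2107e+10 + 9.28e+10*I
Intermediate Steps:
V(F) = √F*(-597 + 2*F²) (V(F) = ((F² + F²) - 597)*√F = (2*F² - 597)*√F = (-597 + 2*F²)*√F = √F*(-597 + 2*F²))
((79*(-10))*(-29 - 1*(-18)) + 441²)*(V(-140) + 354907) = ((79*(-10))*(-29 - 1*(-18)) + 441²)*(√(-140)*(-597 + 2*(-140)²) + 354907) = (-790*(-29 + 18) + 194481)*((2*I*√35)*(-597 + 2*19600) + 354907) = (-790*(-11) + 194481)*((2*I*√35)*(-597 + 39200) + 354907) = (8690 + 194481)*((2*I*√35)*38603 + 354907) = 203171*(77206*I*√35 + 354907) = 203171*(354907 + 77206*I*√35) = 72106810097 + 15686020226*I*√35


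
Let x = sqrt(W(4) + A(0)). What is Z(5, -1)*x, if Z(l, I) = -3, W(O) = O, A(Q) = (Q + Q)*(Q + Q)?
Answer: -6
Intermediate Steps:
A(Q) = 4*Q**2 (A(Q) = (2*Q)*(2*Q) = 4*Q**2)
x = 2 (x = sqrt(4 + 4*0**2) = sqrt(4 + 4*0) = sqrt(4 + 0) = sqrt(4) = 2)
Z(5, -1)*x = -3*2 = -6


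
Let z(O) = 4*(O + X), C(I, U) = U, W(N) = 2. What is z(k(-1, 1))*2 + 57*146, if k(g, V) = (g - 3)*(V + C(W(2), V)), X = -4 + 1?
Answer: 8234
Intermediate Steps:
X = -3
k(g, V) = 2*V*(-3 + g) (k(g, V) = (g - 3)*(V + V) = (-3 + g)*(2*V) = 2*V*(-3 + g))
z(O) = -12 + 4*O (z(O) = 4*(O - 3) = 4*(-3 + O) = -12 + 4*O)
z(k(-1, 1))*2 + 57*146 = (-12 + 4*(2*1*(-3 - 1)))*2 + 57*146 = (-12 + 4*(2*1*(-4)))*2 + 8322 = (-12 + 4*(-8))*2 + 8322 = (-12 - 32)*2 + 8322 = -44*2 + 8322 = -88 + 8322 = 8234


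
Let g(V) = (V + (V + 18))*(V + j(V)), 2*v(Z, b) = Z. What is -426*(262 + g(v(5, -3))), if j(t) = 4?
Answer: -175299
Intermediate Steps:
v(Z, b) = Z/2
g(V) = (4 + V)*(18 + 2*V) (g(V) = (V + (V + 18))*(V + 4) = (V + (18 + V))*(4 + V) = (18 + 2*V)*(4 + V) = (4 + V)*(18 + 2*V))
-426*(262 + g(v(5, -3))) = -426*(262 + (72 + 2*((½)*5)² + 26*((½)*5))) = -426*(262 + (72 + 2*(5/2)² + 26*(5/2))) = -426*(262 + (72 + 2*(25/4) + 65)) = -426*(262 + (72 + 25/2 + 65)) = -426*(262 + 299/2) = -426*823/2 = -175299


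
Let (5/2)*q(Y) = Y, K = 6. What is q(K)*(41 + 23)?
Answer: 768/5 ≈ 153.60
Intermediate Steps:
q(Y) = 2*Y/5
q(K)*(41 + 23) = ((⅖)*6)*(41 + 23) = (12/5)*64 = 768/5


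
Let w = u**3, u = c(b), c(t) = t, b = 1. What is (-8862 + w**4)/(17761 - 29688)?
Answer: 8861/11927 ≈ 0.74294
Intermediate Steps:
u = 1
w = 1 (w = 1**3 = 1)
(-8862 + w**4)/(17761 - 29688) = (-8862 + 1**4)/(17761 - 29688) = (-8862 + 1)/(-11927) = -8861*(-1/11927) = 8861/11927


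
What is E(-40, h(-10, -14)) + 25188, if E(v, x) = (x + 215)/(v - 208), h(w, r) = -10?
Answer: 6246419/248 ≈ 25187.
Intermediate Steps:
E(v, x) = (215 + x)/(-208 + v)
E(-40, h(-10, -14)) + 25188 = (215 - 10)/(-208 - 40) + 25188 = 205/(-248) + 25188 = -1/248*205 + 25188 = -205/248 + 25188 = 6246419/248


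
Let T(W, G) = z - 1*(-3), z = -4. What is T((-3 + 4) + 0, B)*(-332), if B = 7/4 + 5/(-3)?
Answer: 332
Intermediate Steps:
B = 1/12 (B = 7*(¼) + 5*(-⅓) = 7/4 - 5/3 = 1/12 ≈ 0.083333)
T(W, G) = -1 (T(W, G) = -4 - 1*(-3) = -4 + 3 = -1)
T((-3 + 4) + 0, B)*(-332) = -1*(-332) = 332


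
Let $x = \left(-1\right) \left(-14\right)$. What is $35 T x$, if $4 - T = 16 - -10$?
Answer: $-10780$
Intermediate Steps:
$x = 14$
$T = -22$ ($T = 4 - \left(16 - -10\right) = 4 - \left(16 + 10\right) = 4 - 26 = -22$)
$35 T x = 35 \left(-22\right) 14 = \left(-770\right) 14 = -10780$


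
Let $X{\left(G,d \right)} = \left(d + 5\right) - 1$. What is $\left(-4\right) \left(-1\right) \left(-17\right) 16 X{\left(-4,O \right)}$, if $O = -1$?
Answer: $-3264$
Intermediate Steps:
$X{\left(G,d \right)} = 4 + d$ ($X{\left(G,d \right)} = \left(5 + d\right) - 1 = 4 + d$)
$\left(-4\right) \left(-1\right) \left(-17\right) 16 X{\left(-4,O \right)} = \left(-4\right) \left(-1\right) \left(-17\right) 16 \left(4 - 1\right) = 4 \left(\left(-272\right) 3\right) = 4 \left(-816\right) = -3264$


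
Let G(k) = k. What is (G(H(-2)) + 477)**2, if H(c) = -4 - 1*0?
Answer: 223729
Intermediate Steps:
H(c) = -4 (H(c) = -4 + 0 = -4)
(G(H(-2)) + 477)**2 = (-4 + 477)**2 = 473**2 = 223729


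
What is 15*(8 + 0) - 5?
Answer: 115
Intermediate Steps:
15*(8 + 0) - 5 = 15*8 - 5 = 120 - 5 = 115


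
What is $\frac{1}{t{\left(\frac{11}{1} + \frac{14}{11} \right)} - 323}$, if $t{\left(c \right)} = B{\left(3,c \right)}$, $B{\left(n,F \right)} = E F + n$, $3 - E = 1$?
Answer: $- \frac{11}{3250} \approx -0.0033846$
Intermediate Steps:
$E = 2$ ($E = 3 - 1 = 2$)
$B{\left(n,F \right)} = n + 2 F$ ($B{\left(n,F \right)} = 2 F + n = n + 2 F$)
$t{\left(c \right)} = 3 + 2 c$
$\frac{1}{t{\left(\frac{11}{1} + \frac{14}{11} \right)} - 323} = \frac{1}{\left(3 + 2 \left(\frac{11}{1} + \frac{14}{11}\right)\right) - 323} = \frac{1}{\left(3 + 2 \left(11 \cdot 1 + 14 \cdot \frac{1}{11}\right)\right) - 323} = \frac{1}{\left(3 + 2 \left(11 + \frac{14}{11}\right)\right) - 323} = \frac{1}{\left(3 + 2 \cdot \frac{135}{11}\right) - 323} = \frac{1}{\left(3 + \frac{270}{11}\right) - 323} = \frac{1}{\frac{303}{11} - 323} = \frac{1}{- \frac{3250}{11}} = - \frac{11}{3250}$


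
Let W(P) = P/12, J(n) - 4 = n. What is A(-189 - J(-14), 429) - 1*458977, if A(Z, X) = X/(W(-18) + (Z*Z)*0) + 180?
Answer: -459083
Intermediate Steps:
J(n) = 4 + n
W(P) = P/12 (W(P) = P*(1/12) = P/12)
A(Z, X) = 180 - 2*X/3 (A(Z, X) = X/((1/12)*(-18) + (Z*Z)*0) + 180 = X/(-3/2 + Z²*0) + 180 = X/(-3/2 + 0) + 180 = X/(-3/2) + 180 = -2*X/3 + 180 = 180 - 2*X/3)
A(-189 - J(-14), 429) - 1*458977 = (180 - ⅔*429) - 1*458977 = (180 - 286) - 458977 = -106 - 458977 = -459083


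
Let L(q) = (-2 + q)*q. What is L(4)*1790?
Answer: 14320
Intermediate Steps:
L(q) = q*(-2 + q)
L(4)*1790 = (4*(-2 + 4))*1790 = (4*2)*1790 = 8*1790 = 14320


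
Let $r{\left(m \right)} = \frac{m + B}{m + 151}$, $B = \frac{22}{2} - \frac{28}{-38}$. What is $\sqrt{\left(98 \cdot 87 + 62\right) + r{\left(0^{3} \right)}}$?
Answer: $\frac{\sqrt{70689850455}}{2869} \approx 92.672$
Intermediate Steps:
$B = \frac{223}{19}$ ($B = 22 \cdot \frac{1}{2} - - \frac{14}{19} = 11 + \frac{14}{19} = \frac{223}{19} \approx 11.737$)
$r{\left(m \right)} = \frac{\frac{223}{19} + m}{151 + m}$ ($r{\left(m \right)} = \frac{m + \frac{223}{19}}{m + 151} = \frac{\frac{223}{19} + m}{151 + m}$)
$\sqrt{\left(98 \cdot 87 + 62\right) + r{\left(0^{3} \right)}} = \sqrt{\left(98 \cdot 87 + 62\right) + \frac{\frac{223}{19} + 0^{3}}{151 + 0^{3}}} = \sqrt{\left(8526 + 62\right) + \frac{\frac{223}{19} + 0}{151 + 0}} = \sqrt{8588 + \frac{1}{151} \cdot \frac{223}{19}} = \sqrt{8588 + \frac{223}{2869}} = \sqrt{\frac{24639195}{2869}} = \frac{\sqrt{70689850455}}{2869}$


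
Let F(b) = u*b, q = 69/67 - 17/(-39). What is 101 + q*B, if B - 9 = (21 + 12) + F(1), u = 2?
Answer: 432433/2613 ≈ 165.49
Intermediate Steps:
q = 3830/2613 (q = 69*(1/67) - 17*(-1/39) = 69/67 + 17/39 = 3830/2613 ≈ 1.4657)
F(b) = 2*b
B = 44 (B = 9 + ((21 + 12) + 2*1) = 9 + (33 + 2) = 9 + 35 = 44)
101 + q*B = 101 + (3830/2613)*44 = 101 + 168520/2613 = 432433/2613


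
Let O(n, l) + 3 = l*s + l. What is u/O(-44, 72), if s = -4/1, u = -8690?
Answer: 8690/219 ≈ 39.680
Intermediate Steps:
s = -4 (s = -4*1 = -4)
O(n, l) = -3 - 3*l (O(n, l) = -3 + (l*(-4) + l) = -3 + (-4*l + l) = -3 - 3*l)
u/O(-44, 72) = -8690/(-3 - 3*72) = -8690/(-3 - 216) = -8690/(-219) = -8690*(-1/219) = 8690/219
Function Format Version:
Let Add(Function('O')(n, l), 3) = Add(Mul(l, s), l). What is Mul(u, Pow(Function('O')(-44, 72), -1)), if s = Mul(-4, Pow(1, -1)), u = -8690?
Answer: Rational(8690, 219) ≈ 39.680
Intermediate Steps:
s = -4 (s = Mul(-4, 1) = -4)
Function('O')(n, l) = Add(-3, Mul(-3, l)) (Function('O')(n, l) = Add(-3, Add(Mul(l, -4), l)) = Add(-3, Add(Mul(-4, l), l)) = Add(-3, Mul(-3, l)))
Mul(u, Pow(Function('O')(-44, 72), -1)) = Mul(-8690, Pow(Add(-3, Mul(-3, 72)), -1)) = Mul(-8690, Pow(Add(-3, -216), -1)) = Mul(-8690, Pow(-219, -1)) = Mul(-8690, Rational(-1, 219)) = Rational(8690, 219)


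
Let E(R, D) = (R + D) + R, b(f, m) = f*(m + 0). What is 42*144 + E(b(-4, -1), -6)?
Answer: 6050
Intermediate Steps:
b(f, m) = f*m
E(R, D) = D + 2*R (E(R, D) = (D + R) + R = D + 2*R)
42*144 + E(b(-4, -1), -6) = 42*144 + (-6 + 2*(-4*(-1))) = 6048 + (-6 + 2*4) = 6048 + (-6 + 8) = 6048 + 2 = 6050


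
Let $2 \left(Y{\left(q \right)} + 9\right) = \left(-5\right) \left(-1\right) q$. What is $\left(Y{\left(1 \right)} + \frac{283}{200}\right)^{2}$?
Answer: $\frac{1034289}{40000} \approx 25.857$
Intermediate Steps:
$Y{\left(q \right)} = -9 + \frac{5 q}{2}$ ($Y{\left(q \right)} = -9 + \frac{\left(-5\right) \left(-1\right) q}{2} = -9 + \frac{5 q}{2}$)
$\left(Y{\left(1 \right)} + \frac{283}{200}\right)^{2} = \left(\left(-9 + \frac{5}{2} \cdot 1\right) + \frac{283}{200}\right)^{2} = \left(\left(-9 + \frac{5}{2}\right) + 283 \cdot \frac{1}{200}\right)^{2} = \left(- \frac{13}{2} + \frac{283}{200}\right)^{2} = \left(- \frac{1017}{200}\right)^{2} = \frac{1034289}{40000}$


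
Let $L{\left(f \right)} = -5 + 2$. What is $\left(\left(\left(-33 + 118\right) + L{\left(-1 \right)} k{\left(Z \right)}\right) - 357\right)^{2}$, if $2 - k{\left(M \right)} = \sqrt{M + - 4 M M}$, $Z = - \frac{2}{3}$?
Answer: $\left(278 - i \sqrt{22}\right)^{2} \approx 77262.0 - 2607.9 i$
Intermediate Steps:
$Z = - \frac{2}{3}$ ($Z = \left(-2\right) \frac{1}{3} = - \frac{2}{3} \approx -0.66667$)
$k{\left(M \right)} = 2 - \sqrt{M - 4 M^{2}}$ ($k{\left(M \right)} = 2 - \sqrt{M + - 4 M M} = 2 - \sqrt{M - 4 M^{2}}$)
$L{\left(f \right)} = -3$
$\left(\left(\left(-33 + 118\right) + L{\left(-1 \right)} k{\left(Z \right)}\right) - 357\right)^{2} = \left(\left(\left(-33 + 118\right) - 3 \left(2 - \sqrt{\left(-1\right) \left(- \frac{2}{3}\right) \left(-1 + 4 \left(- \frac{2}{3}\right)\right)}\right)\right) - 357\right)^{2} = \left(\left(85 - 3 \left(2 - \sqrt{\left(-1\right) \left(- \frac{2}{3}\right) \left(-1 - \frac{8}{3}\right)}\right)\right) - 357\right)^{2} = \left(\left(85 - 3 \left(2 - \sqrt{\left(-1\right) \left(- \frac{2}{3}\right) \left(- \frac{11}{3}\right)}\right)\right) - 357\right)^{2} = \left(\left(85 - 3 \left(2 - \sqrt{- \frac{22}{9}}\right)\right) - 357\right)^{2} = \left(\left(85 - 3 \left(2 - \frac{i \sqrt{22}}{3}\right)\right) - 357\right)^{2} = \left(\left(85 - \left(6 - i \sqrt{22}\right)\right) - 357\right)^{2} = \left(\left(79 + i \sqrt{22}\right) - 357\right)^{2} = \left(-278 + i \sqrt{22}\right)^{2}$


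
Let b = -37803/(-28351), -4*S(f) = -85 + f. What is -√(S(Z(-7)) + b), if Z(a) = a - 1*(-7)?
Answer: -√72608243497/56702 ≈ -4.7522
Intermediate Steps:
Z(a) = 7 + a (Z(a) = a + 7 = 7 + a)
S(f) = 85/4 - f/4 (S(f) = -(-85 + f)/4 = 85/4 - f/4)
b = 37803/28351 (b = -37803*(-1/28351) = 37803/28351 ≈ 1.3334)
-√(S(Z(-7)) + b) = -√((85/4 - (7 - 7)/4) + 37803/28351) = -√((85/4 - ¼*0) + 37803/28351) = -√((85/4 + 0) + 37803/28351) = -√(85/4 + 37803/28351) = -√(2561047/113404) = -√72608243497/56702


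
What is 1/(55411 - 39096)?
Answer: 1/16315 ≈ 6.1293e-5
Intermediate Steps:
1/(55411 - 39096) = 1/16315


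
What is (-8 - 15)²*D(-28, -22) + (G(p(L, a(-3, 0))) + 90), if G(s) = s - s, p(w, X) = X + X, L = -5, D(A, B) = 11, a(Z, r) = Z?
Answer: 5909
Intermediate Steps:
p(w, X) = 2*X
G(s) = 0
(-8 - 15)²*D(-28, -22) + (G(p(L, a(-3, 0))) + 90) = (-8 - 15)²*11 + (0 + 90) = (-23)²*11 + 90 = 529*11 + 90 = 5819 + 90 = 5909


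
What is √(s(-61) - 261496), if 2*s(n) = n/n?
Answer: I*√1045982/2 ≈ 511.37*I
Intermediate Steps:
s(n) = ½ (s(n) = (n/n)/2 = (½)*1 = ½)
√(s(-61) - 261496) = √(½ - 261496) = √(-522991/2) = I*√1045982/2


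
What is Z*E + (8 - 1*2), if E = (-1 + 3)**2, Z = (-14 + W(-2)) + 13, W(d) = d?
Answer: -6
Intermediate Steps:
Z = -3 (Z = (-14 - 2) + 13 = -16 + 13 = -3)
E = 4 (E = 2**2 = 4)
Z*E + (8 - 1*2) = -3*4 + (8 - 1*2) = -12 + (8 - 2) = -12 + 6 = -6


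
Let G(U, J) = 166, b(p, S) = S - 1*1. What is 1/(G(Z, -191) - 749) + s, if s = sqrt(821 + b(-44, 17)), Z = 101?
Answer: -1/583 + 3*sqrt(93) ≈ 28.929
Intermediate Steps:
b(p, S) = -1 + S (b(p, S) = S - 1 = -1 + S)
s = 3*sqrt(93) (s = sqrt(821 + (-1 + 17)) = sqrt(821 + 16) = sqrt(837) = 3*sqrt(93) ≈ 28.931)
1/(G(Z, -191) - 749) + s = 1/(166 - 749) + 3*sqrt(93) = 1/(-583) + 3*sqrt(93) = -1/583 + 3*sqrt(93)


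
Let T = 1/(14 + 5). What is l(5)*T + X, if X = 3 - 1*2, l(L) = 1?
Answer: 20/19 ≈ 1.0526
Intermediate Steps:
X = 1 (X = 3 - 2 = 1)
T = 1/19 ≈ 0.052632
l(5)*T + X = 1*(1/19) + 1 = 1/19 + 1 = 20/19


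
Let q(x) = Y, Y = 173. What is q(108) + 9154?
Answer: 9327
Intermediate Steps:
q(x) = 173
q(108) + 9154 = 173 + 9154 = 9327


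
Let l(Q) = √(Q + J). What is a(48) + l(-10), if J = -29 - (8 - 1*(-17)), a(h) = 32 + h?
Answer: 80 + 8*I ≈ 80.0 + 8.0*I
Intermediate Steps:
J = -54 (J = -29 - (8 + 17) = -29 - 1*25 = -29 - 25 = -54)
l(Q) = √(-54 + Q) (l(Q) = √(Q - 54) = √(-54 + Q))
a(48) + l(-10) = (32 + 48) + √(-54 - 10) = 80 + √(-64) = 80 + 8*I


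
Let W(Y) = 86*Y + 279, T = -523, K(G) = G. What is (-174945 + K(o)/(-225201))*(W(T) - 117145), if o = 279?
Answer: 2125431933056352/75067 ≈ 2.8314e+10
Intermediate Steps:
W(Y) = 279 + 86*Y
(-174945 + K(o)/(-225201))*(W(T) - 117145) = (-174945 + 279/(-225201))*((279 + 86*(-523)) - 117145) = (-174945 + 279*(-1/225201))*((279 - 44978) - 117145) = (-174945 - 93/75067)*(-44699 - 117145) = -13132596408/75067*(-161844) = 2125431933056352/75067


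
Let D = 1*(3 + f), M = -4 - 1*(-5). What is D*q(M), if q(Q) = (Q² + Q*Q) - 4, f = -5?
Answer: 4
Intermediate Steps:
M = 1 (M = -4 + 5 = 1)
q(Q) = -4 + 2*Q² (q(Q) = (Q² + Q²) - 4 = 2*Q² - 4 = -4 + 2*Q²)
D = -2 (D = 1*(3 - 5) = 1*(-2) = -2)
D*q(M) = -2*(-4 + 2*1²) = -2*(-4 + 2*1) = -2*(-4 + 2) = -2*(-2) = 4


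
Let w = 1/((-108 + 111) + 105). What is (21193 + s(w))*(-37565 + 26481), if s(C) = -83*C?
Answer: -6342156731/27 ≈ -2.3489e+8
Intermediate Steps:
w = 1/108 (w = 1/(3 + 105) = 1/108 ≈ 0.0092593)
(21193 + s(w))*(-37565 + 26481) = (21193 - 83*1/108)*(-37565 + 26481) = (21193 - 83/108)*(-11084) = (2288761/108)*(-11084) = -6342156731/27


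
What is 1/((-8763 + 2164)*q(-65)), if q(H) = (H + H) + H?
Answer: 1/1286805 ≈ 7.7712e-7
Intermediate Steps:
q(H) = 3*H (q(H) = 2*H + H = 3*H)
1/((-8763 + 2164)*q(-65)) = 1/((-8763 + 2164)*((3*(-65)))) = 1/(-6599*(-195)) = -1/6599*(-1/195) = 1/1286805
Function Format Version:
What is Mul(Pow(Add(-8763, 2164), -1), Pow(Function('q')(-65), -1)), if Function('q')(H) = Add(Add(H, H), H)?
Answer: Rational(1, 1286805) ≈ 7.7712e-7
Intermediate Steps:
Function('q')(H) = Mul(3, H) (Function('q')(H) = Add(Mul(2, H), H) = Mul(3, H))
Mul(Pow(Add(-8763, 2164), -1), Pow(Function('q')(-65), -1)) = Mul(Pow(Add(-8763, 2164), -1), Pow(Mul(3, -65), -1)) = Mul(Pow(-6599, -1), Pow(-195, -1)) = Mul(Rational(-1, 6599), Rational(-1, 195)) = Rational(1, 1286805)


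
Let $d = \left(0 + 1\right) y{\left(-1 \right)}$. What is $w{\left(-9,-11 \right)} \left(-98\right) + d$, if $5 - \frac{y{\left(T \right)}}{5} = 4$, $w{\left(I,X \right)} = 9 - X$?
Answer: $-1955$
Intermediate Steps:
$y{\left(T \right)} = 5$ ($y{\left(T \right)} = 25 - 20 = 5$)
$d = 5$ ($d = \left(0 + 1\right) 5 = 1 \cdot 5 = 5$)
$w{\left(-9,-11 \right)} \left(-98\right) + d = \left(9 - -11\right) \left(-98\right) + 5 = \left(9 + 11\right) \left(-98\right) + 5 = 20 \left(-98\right) + 5 = -1960 + 5 = -1955$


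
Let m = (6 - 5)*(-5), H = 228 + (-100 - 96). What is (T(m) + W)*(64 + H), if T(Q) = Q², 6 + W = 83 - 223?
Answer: -11616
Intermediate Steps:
H = 32 (H = 228 - 196 = 32)
W = -146 (W = -6 + (83 - 223) = -6 - 140 = -146)
m = -5 (m = 1*(-5) = -5)
(T(m) + W)*(64 + H) = ((-5)² - 146)*(64 + 32) = (25 - 146)*96 = -121*96 = -11616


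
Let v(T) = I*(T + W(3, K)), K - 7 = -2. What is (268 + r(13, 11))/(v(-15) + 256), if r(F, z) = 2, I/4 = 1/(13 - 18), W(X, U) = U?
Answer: 45/44 ≈ 1.0227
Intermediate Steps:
K = 5 (K = 7 - 2 = 5)
I = -⅘ (I = 4/(13 - 18) = 4/(-5) = 4*(-⅕) = -⅘ ≈ -0.80000)
v(T) = -4 - 4*T/5 (v(T) = -4*(T + 5)/5 = -4*(5 + T)/5 = -4 - 4*T/5)
(268 + r(13, 11))/(v(-15) + 256) = (268 + 2)/((-4 - ⅘*(-15)) + 256) = 270/((-4 + 12) + 256) = 270/(8 + 256) = 270/264 = 270*(1/264) = 45/44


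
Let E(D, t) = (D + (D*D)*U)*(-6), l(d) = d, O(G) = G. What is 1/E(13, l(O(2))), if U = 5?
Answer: -1/5148 ≈ -0.00019425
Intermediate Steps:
E(D, t) = -30*D² - 6*D (E(D, t) = (D + (D*D)*5)*(-6) = (D + D²*5)*(-6) = (D + 5*D²)*(-6) = -30*D² - 6*D)
1/E(13, l(O(2))) = 1/(-6*13*(1 + 5*13)) = 1/(-6*13*(1 + 65)) = 1/(-6*13*66) = 1/(-5148) = -1/5148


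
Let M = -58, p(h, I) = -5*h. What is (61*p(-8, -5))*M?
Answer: -141520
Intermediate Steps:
(61*p(-8, -5))*M = (61*(-5*(-8)))*(-58) = (61*40)*(-58) = 2440*(-58) = -141520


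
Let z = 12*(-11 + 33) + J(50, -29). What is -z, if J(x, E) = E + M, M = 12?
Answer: -247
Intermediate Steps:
J(x, E) = 12 + E (J(x, E) = E + 12 = 12 + E)
z = 247 (z = 12*(-11 + 33) + (12 - 29) = 12*22 - 17 = 264 - 17 = 247)
-z = -1*247 = -247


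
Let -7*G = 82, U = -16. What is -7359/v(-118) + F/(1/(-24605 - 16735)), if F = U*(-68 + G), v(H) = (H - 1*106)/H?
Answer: -5905770501/112 ≈ -5.2730e+7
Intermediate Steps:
v(H) = (-106 + H)/H (v(H) = (H - 106)/H = (-106 + H)/H)
G = -82/7 (G = -1/7*82 = -82/7 ≈ -11.714)
F = 8928/7 (F = -16*(-68 - 82/7) = -16*(-558/7) = 8928/7 ≈ 1275.4)
-7359/v(-118) + F/(1/(-24605 - 16735)) = -7359*(-118/(-106 - 118)) + 8928/(7*(1/(-24605 - 16735))) = -7359/((-1/118*(-224))) + 8928/(7*(1/(-41340))) = -7359/112/59 + 8928/(7*(-1/41340)) = -7359*59/112 + (8928/7)*(-41340) = -434181/112 - 369083520/7 = -5905770501/112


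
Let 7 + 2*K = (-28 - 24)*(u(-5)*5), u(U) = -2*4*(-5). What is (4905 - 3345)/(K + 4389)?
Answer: -1040/543 ≈ -1.9153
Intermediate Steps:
u(U) = 40 (u(U) = -8*(-5) = 40)
K = -10407/2 (K = -7/2 + ((-28 - 24)*(40*5))/2 = -7/2 + (-52*200)/2 = -7/2 + (1/2)*(-10400) = -7/2 - 5200 = -10407/2 ≈ -5203.5)
(4905 - 3345)/(K + 4389) = (4905 - 3345)/(-10407/2 + 4389) = 1560/(-1629/2) = 1560*(-2/1629) = -1040/543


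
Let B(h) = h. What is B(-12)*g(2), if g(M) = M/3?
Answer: -8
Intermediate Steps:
g(M) = M/3 (g(M) = M*(1/3) = M/3)
B(-12)*g(2) = -4*2 = -12*2/3 = -8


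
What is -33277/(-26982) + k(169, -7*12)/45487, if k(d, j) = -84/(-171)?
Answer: 28759998913/23319274446 ≈ 1.2333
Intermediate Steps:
k(d, j) = 28/57 (k(d, j) = -84*(-1/171) = 28/57)
-33277/(-26982) + k(169, -7*12)/45487 = -33277/(-26982) + (28/57)/45487 = -33277*(-1/26982) + (28/57)*(1/45487) = 33277/26982 + 28/2592759 = 28759998913/23319274446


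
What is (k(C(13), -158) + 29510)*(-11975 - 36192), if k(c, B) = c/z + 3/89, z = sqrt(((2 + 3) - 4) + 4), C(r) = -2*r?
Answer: -126505471631/89 + 1252342*sqrt(5)/5 ≈ -1.4208e+9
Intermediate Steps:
z = sqrt(5) (z = sqrt((5 - 4) + 4) = sqrt(1 + 4) = sqrt(5) ≈ 2.2361)
k(c, B) = 3/89 + c*sqrt(5)/5 (k(c, B) = c/(sqrt(5)) + 3/89 = c*(sqrt(5)/5) + 3*(1/89) = c*sqrt(5)/5 + 3/89 = 3/89 + c*sqrt(5)/5)
(k(C(13), -158) + 29510)*(-11975 - 36192) = ((3/89 + (-2*13)*sqrt(5)/5) + 29510)*(-11975 - 36192) = ((3/89 + (1/5)*(-26)*sqrt(5)) + 29510)*(-48167) = ((3/89 - 26*sqrt(5)/5) + 29510)*(-48167) = (2626393/89 - 26*sqrt(5)/5)*(-48167) = -126505471631/89 + 1252342*sqrt(5)/5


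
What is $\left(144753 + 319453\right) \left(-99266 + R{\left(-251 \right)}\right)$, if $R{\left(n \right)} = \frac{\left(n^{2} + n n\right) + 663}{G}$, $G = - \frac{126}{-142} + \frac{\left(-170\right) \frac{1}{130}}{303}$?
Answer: $\frac{46043053600801}{2245} \approx 2.0509 \cdot 10^{10}$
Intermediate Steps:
$G = \frac{246950}{279669}$ ($G = \left(-126\right) \left(- \frac{1}{142}\right) + \left(-170\right) \frac{1}{130} \cdot \frac{1}{303} = \frac{63}{71} - \frac{17}{3939} = \frac{246950}{279669} \approx 0.88301$)
$R{\left(n \right)} = \frac{185420547}{246950} + \frac{279669 n^{2}}{123475}$ ($R{\left(n \right)} = \frac{\left(n^{2} + n n\right) + 663}{\frac{246950}{279669}} = \left(\left(n^{2} + n^{2}\right) + 663\right) \frac{279669}{246950} = \left(2 n^{2} + 663\right) \frac{279669}{246950} = \left(663 + 2 n^{2}\right) \frac{279669}{246950} = \frac{185420547}{246950} + \frac{279669 n^{2}}{123475}$)
$\left(144753 + 319453\right) \left(-99266 + R{\left(-251 \right)}\right) = \left(144753 + 319453\right) \left(-99266 + \left(\frac{185420547}{246950} + \frac{279669 \left(-251\right)^{2}}{123475}\right)\right) = 464206 \left(-99266 + \left(\frac{185420547}{246950} + \frac{279669}{123475} \cdot 63001\right)\right) = 464206 \left(-99266 + \left(\frac{185420547}{246950} + \frac{17619426669}{123475}\right)\right) = 464206 \left(-99266 + \frac{644077707}{4490}\right) = 464206 \cdot \frac{198373367}{4490} = \frac{46043053600801}{2245}$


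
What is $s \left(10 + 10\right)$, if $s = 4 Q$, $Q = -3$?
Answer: $-240$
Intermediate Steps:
$s = -12$ ($s = 4 \left(-3\right) = -12$)
$s \left(10 + 10\right) = - 12 \left(10 + 10\right) = \left(-12\right) 20 = -240$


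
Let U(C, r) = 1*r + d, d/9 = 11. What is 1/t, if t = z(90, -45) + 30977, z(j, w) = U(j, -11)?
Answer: 1/31065 ≈ 3.2191e-5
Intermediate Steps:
d = 99 (d = 9*11 = 99)
U(C, r) = 99 + r (U(C, r) = 1*r + 99 = r + 99 = 99 + r)
z(j, w) = 88 (z(j, w) = 99 - 11 = 88)
t = 31065 (t = 88 + 30977 = 31065)
1/t = 1/31065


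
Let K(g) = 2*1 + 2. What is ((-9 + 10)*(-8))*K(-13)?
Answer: -32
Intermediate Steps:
K(g) = 4 (K(g) = 2 + 2 = 4)
((-9 + 10)*(-8))*K(-13) = ((-9 + 10)*(-8))*4 = (1*(-8))*4 = -8*4 = -32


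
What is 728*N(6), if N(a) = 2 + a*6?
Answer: 27664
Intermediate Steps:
N(a) = 2 + 6*a
728*N(6) = 728*(2 + 6*6) = 728*(2 + 36) = 728*38 = 27664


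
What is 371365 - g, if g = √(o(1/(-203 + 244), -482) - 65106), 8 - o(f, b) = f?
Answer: 371365 - I*√109429779/41 ≈ 3.7137e+5 - 255.14*I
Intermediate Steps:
o(f, b) = 8 - f
g = I*√109429779/41 (g = √((8 - 1/(-203 + 244)) - 65106) = √((8 - 1/41) - 65106) = √(327/41 - 65106) = √(-2669019/41) = I*√109429779/41 ≈ 255.14*I)
371365 - g = 371365 - I*√109429779/41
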